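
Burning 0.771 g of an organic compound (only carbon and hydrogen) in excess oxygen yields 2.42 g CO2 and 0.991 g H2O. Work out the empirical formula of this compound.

mol C = 2.42 / 44.01 = 0.05499; mass C = 0.05499 × 12.01 = 0.6604 g
mol H = 2 × (0.991 / 18.02) = 0.1100; mass H = 0.1100 × 1.008 = 0.1109 g
Divide by the smallest (0.05499 mol C): C 1.000, H 2.000
Ratio ≈ 1:2, so the empirical formula is CH2

CH2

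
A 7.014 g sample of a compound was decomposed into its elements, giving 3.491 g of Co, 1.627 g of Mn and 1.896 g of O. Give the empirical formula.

Co2MnO4

n(Co) = 3.491/58.93 = 0.05924, n(Mn) = 1.627/54.94 = 0.02961, n(O) = 1.896/16.00 = 0.1185
Divide by the smallest (0.02961 mol Mn): Co 2.000, Mn 1.000, O 4.001
→ Co2MnO4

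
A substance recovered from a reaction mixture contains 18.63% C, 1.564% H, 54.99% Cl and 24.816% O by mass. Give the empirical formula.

CHClO

Assume 100 g: 18.63 g C, 1.564 g H, 54.99 g Cl, 24.816 g O.
C: 18.63 g ÷ 12.01 g/mol = 1.551 mol
H: 1.564 g ÷ 1.008 g/mol = 1.552 mol
Cl: 54.99 g ÷ 35.45 g/mol = 1.551 mol
O: 24.816 g ÷ 16.00 g/mol = 1.551 mol
Smallest is O at 1.551 mol; normalising gives C 1.000, H 1.000, Cl 1.000, O 1.000
≈ 1:1:1:1 → CHClO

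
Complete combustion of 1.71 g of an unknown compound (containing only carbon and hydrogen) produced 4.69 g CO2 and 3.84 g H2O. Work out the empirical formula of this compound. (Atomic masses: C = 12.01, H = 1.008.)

CH4

mol C = 4.69 / 44.01 = 0.1066; mass C = 0.1066 × 12.01 = 1.280 g
mol H = 2 × (3.84 / 18.02) = 0.4262; mass H = 0.4262 × 1.008 = 0.4296 g
Divide by the smallest (0.1066 mol C): C 1.000, H 3.999
→ CH4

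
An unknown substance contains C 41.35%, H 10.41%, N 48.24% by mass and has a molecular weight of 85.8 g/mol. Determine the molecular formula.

Assume 100 g: 41.35 g C, 10.41 g H, 48.24 g N.
Moles — C: 41.35 / 12.01 = 3.443 mol; H: 10.41 / 1.008 = 10.33 mol; N: 48.24 / 14.01 = 3.443 mol
Divide by the smallest (3.443 mol C): C 1.000, H 3.000, N 1.000
→ CH3N
Empirical-formula mass = 29.04 g/mol
n = 85.8 / 29.04 = 2.95 ≈ 3
Molecular formula = (CH3N)×3 = C3H9N3

C3H9N3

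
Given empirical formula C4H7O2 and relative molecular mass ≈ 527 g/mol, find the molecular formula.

Empirical-formula mass = 87.10 g/mol
n = 527 / 87.10 = 6.05 ≈ 6
Molecular formula = (C4H7O2)6 = C24H42O12

C24H42O12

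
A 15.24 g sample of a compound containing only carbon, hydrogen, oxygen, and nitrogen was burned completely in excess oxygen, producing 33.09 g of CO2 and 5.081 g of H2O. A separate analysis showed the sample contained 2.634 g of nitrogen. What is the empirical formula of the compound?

C4H3NO

mol C = 33.09 / 44.01 = 0.7519; mass C = 0.7519 × 12.01 = 9.030 g
mol H = 2 × (5.081 / 18.02) = 0.5639; mass H = 0.5639 × 1.008 = 0.5684 g
mol N = 2.634 / 14.01 = 0.1880
mass O = 15.24 − (12.23) = 3.008 g → mol O = 0.1880
Ratios (÷ 0.188): C 4.000, H 3.000, N 1.000, O 1.000
≈ 4:3:1:1 → C4H3NO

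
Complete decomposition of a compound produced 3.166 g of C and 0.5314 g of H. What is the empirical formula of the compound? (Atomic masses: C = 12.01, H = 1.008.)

CH2

C: 3.166 g ÷ 12.01 g/mol = 0.2636 mol
H: 0.5314 g ÷ 1.008 g/mol = 0.5272 mol
Smallest is C at 0.2636 mol; normalising gives C 1.000, H 2.000
Ratio ≈ 1:2, so the empirical formula is CH2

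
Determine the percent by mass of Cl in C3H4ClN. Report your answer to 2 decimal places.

Molar mass = 3(12.01) + 4(1.008) + 1(35.45) + 1(14.01) = 89.522 g/mol
Mass of Cl per mole = 1 × 35.45 = 35.450 g
% Cl = 35.450 / 89.522 × 100 = 39.60%

39.60%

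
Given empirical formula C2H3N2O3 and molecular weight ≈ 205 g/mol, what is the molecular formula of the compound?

Empirical-formula mass = 103.06 g/mol
n = 205 / 103.06 = 1.99 ≈ 2
Molecular formula = (C2H3N2O3)2 = C4H6N4O6

C4H6N4O6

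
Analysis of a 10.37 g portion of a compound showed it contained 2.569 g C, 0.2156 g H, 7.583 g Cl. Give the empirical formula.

CHCl

C: 2.569 g ÷ 12.01 g/mol = 0.2139 mol
H: 0.2156 g ÷ 1.008 g/mol = 0.2139 mol
Cl: 7.583 g ÷ 35.45 g/mol = 0.2139 mol
Ratios (÷ 0.2139): C 1.000, H 1.000, Cl 1.000
→ CHCl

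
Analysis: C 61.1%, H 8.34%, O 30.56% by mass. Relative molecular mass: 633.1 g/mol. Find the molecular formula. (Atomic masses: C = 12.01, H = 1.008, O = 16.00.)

C32H52O12

Assume 100 g: 61.1 g C, 8.34 g H, 30.56 g O.
Moles — C: 61.1 / 12.01 = 5.087 mol; H: 8.34 / 1.008 = 8.274 mol; O: 30.56 / 16.00 = 1.91 mol
Divide by the smallest (1.91 mol O): C 2.664, H 4.332, O 1.000
Scaling by 3: C 7.99, H 13.00, O 3.00 → C8H13O3
Empirical-formula mass = 157.18 g/mol
n = 633.1 / 157.18 = 4.03 ≈ 4
Molecular formula = (C8H13O3)×4 = C32H52O12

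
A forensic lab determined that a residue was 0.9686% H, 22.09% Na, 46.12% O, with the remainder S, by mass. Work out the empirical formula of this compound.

Assume 100 g: 0.9686 g H, 22.09 g Na, 46.12 g O, 30.821 g S.
n(H) = 0.9686/1.008 = 0.9609, n(Na) = 22.09/22.99 = 0.9609, n(O) = 46.12/16.00 = 2.882, n(S) = 30.821/32.07 = 0.9611
Ratios (÷ 0.9609): H 1.000, Na 1.000, O 3.000, S 1.000
Ratio ≈ 1:1:3:1, so the empirical formula is HNaO3S

HNaO3S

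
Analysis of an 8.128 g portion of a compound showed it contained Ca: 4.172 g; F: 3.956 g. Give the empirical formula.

CaF2

Moles — Ca: 4.172 / 40.08 = 0.1041 mol; F: 3.956 / 19.00 = 0.2082 mol
Smallest is Ca at 0.1041 mol; normalising gives Ca 1.000, F 2.000
→ CaF2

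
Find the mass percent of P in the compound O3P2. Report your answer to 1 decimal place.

Molar mass = 3(16.00) + 2(30.97) = 109.940 g/mol
Mass of P per mole = 2 × 30.97 = 61.940 g
% P = 61.940 / 109.940 × 100 = 56.3%

56.3%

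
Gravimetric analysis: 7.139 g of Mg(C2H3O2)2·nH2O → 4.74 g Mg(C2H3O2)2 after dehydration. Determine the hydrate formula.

Mg(C2H3O2)2·4H2O

Mass of water lost = 7.139 − 4.74 = 2.399 g → 2.399 / 18.02 = 0.1331 mol H2O
Molar mass of Mg(C2H3O2)2 = 142.40 g/mol → mol Mg(C2H3O2)2 = 4.74 / 142.40 = 0.03329
n = 0.1331 / 0.03329 = 4.00 ≈ 4 → Mg(C2H3O2)2·4H2O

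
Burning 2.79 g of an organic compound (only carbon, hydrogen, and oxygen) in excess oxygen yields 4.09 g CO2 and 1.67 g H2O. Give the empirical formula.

CH2O

mol C = 4.09 / 44.01 = 0.09293; mass C = 0.09293 × 12.01 = 1.116 g
mol H = 2 × (1.67 / 18.02) = 0.1853; mass H = 0.1853 × 1.008 = 0.1868 g
mass O = 2.79 − (1.303) = 1.487 g → mol O = 0.09294
Smallest is C at 0.09293 mol; normalising gives C 1.000, H 1.994, O 1.000
→ CH2O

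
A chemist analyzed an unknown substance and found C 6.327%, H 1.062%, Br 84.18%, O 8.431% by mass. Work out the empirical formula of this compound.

Assume 100 g: 6.327 g C, 1.062 g H, 84.18 g Br, 8.431 g O.
n(C) = 6.327/12.01 = 0.5268, n(H) = 1.062/1.008 = 1.054, n(Br) = 84.18/79.90 = 1.054, n(O) = 8.431/16.00 = 0.5269
Divide by the smallest (0.5268 mol C): C 1.000, H 2.000, Br 2.000, O 1.000
Ratio ≈ 1:2:2:1, so the empirical formula is CH2Br2O

CH2Br2O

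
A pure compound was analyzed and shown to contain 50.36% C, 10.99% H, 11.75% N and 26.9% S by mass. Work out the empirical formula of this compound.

C5H13NS

Assume 100 g: 50.36 g C, 10.99 g H, 11.75 g N, 26.9 g S.
n(C) = 50.36/12.01 = 4.193, n(H) = 10.99/1.008 = 10.9, n(N) = 11.75/14.01 = 0.8387, n(S) = 26.9/32.07 = 0.8388
Divide by the smallest (0.8387 mol N): C 5.000, H 13.000, N 1.000, S 1.000
≈ 5:13:1:1 → C5H13NS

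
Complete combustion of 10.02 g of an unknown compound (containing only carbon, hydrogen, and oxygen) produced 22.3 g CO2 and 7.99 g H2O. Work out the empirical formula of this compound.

mol C = 22.3 / 44.01 = 0.5067; mass C = 0.5067 × 12.01 = 6.086 g
mol H = 2 × (7.99 / 18.02) = 0.8868; mass H = 0.8868 × 1.008 = 0.8939 g
mass O = 10.02 − (6.979) = 3.041 g → mol O = 0.1900
Ratios (÷ 0.19): C 2.666, H 4.666, O 1.000
×3: C 8.00, H 14.00, O 3.00 → C8H14O3

C8H14O3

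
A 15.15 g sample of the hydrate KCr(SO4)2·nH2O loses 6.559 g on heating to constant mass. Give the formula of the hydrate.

Mass of anhydrous KCr(SO4)2 = 15.15 − 6.559 = 8.591 g
mol H2O = 6.559 / 18.02 = 0.364
Molar mass of KCr(SO4)2 = 283.24 g/mol → mol KCr(SO4)2 = 8.591 / 283.24 = 0.03033
n = 0.364 / 0.03033 = 12.00 ≈ 12 → KCr(SO4)2·12H2O

KCr(SO4)2·12H2O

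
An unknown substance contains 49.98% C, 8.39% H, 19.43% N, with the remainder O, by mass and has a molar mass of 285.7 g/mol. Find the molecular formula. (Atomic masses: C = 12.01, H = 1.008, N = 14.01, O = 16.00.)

C12H24N4O4

Assume 100 g: 49.98 g C, 8.39 g H, 19.43 g N, 22.2 g O.
n(C) = 49.98/12.01 = 4.162, n(H) = 8.39/1.008 = 8.323, n(N) = 19.43/14.01 = 1.387, n(O) = 22.2/16.00 = 1.387
Divide by the smallest (1.387 mol N): C 3.001, H 6.002, N 1.000, O 1.000
→ C3H6NO
Empirical-formula mass = 72.09 g/mol
n = 285.7 / 72.09 = 3.96 ≈ 4
Molecular formula = (C3H6NO)×4 = C12H24N4O4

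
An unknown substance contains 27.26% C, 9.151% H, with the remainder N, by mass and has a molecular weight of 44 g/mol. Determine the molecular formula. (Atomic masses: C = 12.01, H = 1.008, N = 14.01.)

CH4N2

Assume 100 g: 27.26 g C, 9.151 g H, 63.589 g N.
Moles — C: 27.26 / 12.01 = 2.27 mol; H: 9.151 / 1.008 = 9.078 mol; N: 63.589 / 14.01 = 4.539 mol
Smallest is C at 2.27 mol; normalising gives C 1.000, H 4.000, N 2.000
Ratio ≈ 1:4:2, so the empirical formula is CH4N2
Empirical-formula mass = 44.06 g/mol
n = 44 / 44.06 = 1.00 ≈ 1
Molecular formula = empirical formula = CH4N2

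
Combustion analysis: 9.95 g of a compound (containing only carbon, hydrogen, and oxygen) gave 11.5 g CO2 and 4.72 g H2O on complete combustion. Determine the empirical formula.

mol C = 11.5 / 44.01 = 0.2613; mass C = 0.2613 × 12.01 = 3.138 g
mol H = 2 × (4.72 / 18.02) = 0.5239; mass H = 0.5239 × 1.008 = 0.5281 g
mass O = 9.95 − (3.666) = 6.284 g → mol O = 0.3927
Divide by the smallest (0.2613 mol C): C 1.000, H 2.005, O 1.503
×2: C 2.00, H 4.01, O 3.01 → C2H4O3

C2H4O3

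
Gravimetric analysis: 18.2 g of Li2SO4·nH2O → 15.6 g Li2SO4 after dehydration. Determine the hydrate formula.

Li2SO4·H2O

Mass of water lost = 18.2 − 15.6 = 2.6 g → 2.6 / 18.02 = 0.1443 mol H2O
Molar mass of Li2SO4 = 109.95 g/mol → mol Li2SO4 = 15.6 / 109.95 = 0.1419
n = 0.1443 / 0.1419 = 1.02 ≈ 1 → Li2SO4·H2O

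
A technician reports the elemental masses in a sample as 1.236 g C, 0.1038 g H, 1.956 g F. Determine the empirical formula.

C: 1.236 g ÷ 12.01 g/mol = 0.1029 mol
H: 0.1038 g ÷ 1.008 g/mol = 0.103 mol
F: 1.956 g ÷ 19.00 g/mol = 0.1029 mol
Divide by the smallest (0.1029 mol C): C 1.000, H 1.001, F 1.000
≈ 1:1:1 → CHF

CHF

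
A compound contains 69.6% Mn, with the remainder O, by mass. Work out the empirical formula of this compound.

Assume 100 g: 69.6 g Mn, 30.4 g O.
n(Mn) = 69.6/54.94 = 1.267, n(O) = 30.4/16.00 = 1.9
Divide by the smallest (1.267 mol Mn): Mn 1.000, O 1.500
Multiply by 2: Mn 2.00, O 3.00 → Mn2O3

Mn2O3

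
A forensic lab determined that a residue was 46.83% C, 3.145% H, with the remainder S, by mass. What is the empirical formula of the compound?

Assume 100 g: 46.83 g C, 3.145 g H, 50.025 g S.
C: 46.83 g ÷ 12.01 g/mol = 3.899 mol
H: 3.145 g ÷ 1.008 g/mol = 3.12 mol
S: 50.025 g ÷ 32.07 g/mol = 1.56 mol
Ratios (÷ 1.56): C 2.500, H 2.000, S 1.000
Multiply by 2: C 5.00, H 4.00, S 2.00 → C5H4S2

C5H4S2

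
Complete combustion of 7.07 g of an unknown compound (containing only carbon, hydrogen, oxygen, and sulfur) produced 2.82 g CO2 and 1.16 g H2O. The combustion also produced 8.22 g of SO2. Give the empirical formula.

mol C = 2.82 / 44.01 = 0.06408; mass C = 0.06408 × 12.01 = 0.7696 g
mol H = 2 × (1.16 / 18.02) = 0.1287; mass H = 0.1287 × 1.008 = 0.1298 g
mol S = 8.22 / 64.07 = 0.1283; mass S = 4.114 g
mass O = 7.07 − (5.014) = 2.056 g → mol O = 0.1285
Ratios (÷ 0.06408): C 1.000, H 2.009, O 2.006, S 2.002
≈ 1:2:2:2 → CH2O2S2

CH2O2S2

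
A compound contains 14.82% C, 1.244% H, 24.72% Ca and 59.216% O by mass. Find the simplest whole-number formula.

C2H2CaO6

Assume 100 g: 14.82 g C, 1.244 g H, 24.72 g Ca, 59.216 g O.
n(C) = 14.82/12.01 = 1.234, n(H) = 1.244/1.008 = 1.234, n(Ca) = 24.72/40.08 = 0.6168, n(O) = 59.216/16.00 = 3.701
Smallest is Ca at 0.6168 mol; normalising gives C 2.001, H 2.001, Ca 1.000, O 6.001
≈ 2:2:1:6 → C2H2CaO6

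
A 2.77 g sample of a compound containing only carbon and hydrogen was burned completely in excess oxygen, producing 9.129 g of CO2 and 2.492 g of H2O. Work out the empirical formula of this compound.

mol C = 9.129 / 44.01 = 0.2074; mass C = 0.2074 × 12.01 = 2.491 g
mol H = 2 × (2.492 / 18.02) = 0.2766; mass H = 0.2766 × 1.008 = 0.2788 g
Smallest is C at 0.2074 mol; normalising gives C 1.000, H 1.333
Scaling by 3: C 3.00, H 4.00 → C3H4

C3H4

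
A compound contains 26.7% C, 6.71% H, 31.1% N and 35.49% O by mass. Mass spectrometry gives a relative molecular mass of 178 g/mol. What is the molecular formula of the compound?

C4H12N4O4

Assume 100 g: 26.7 g C, 6.71 g H, 31.1 g N, 35.49 g O.
C: 26.7 g ÷ 12.01 g/mol = 2.223 mol
H: 6.71 g ÷ 1.008 g/mol = 6.657 mol
N: 31.1 g ÷ 14.01 g/mol = 2.22 mol
O: 35.49 g ÷ 16.00 g/mol = 2.218 mol
Smallest is O at 2.218 mol; normalising gives C 1.002, H 3.001, N 1.001, O 1.000
≈ 1:3:1:1 → CH3NO
Empirical-formula mass = 45.04 g/mol
n = 178 / 45.04 = 3.95 ≈ 4
Molecular formula = (CH3NO)×4 = C4H12N4O4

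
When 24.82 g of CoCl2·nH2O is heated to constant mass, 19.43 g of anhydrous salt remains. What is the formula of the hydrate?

Mass of water lost = 24.82 − 19.43 = 5.39 g → 5.39 / 18.02 = 0.2991 mol H2O
Molar mass of CoCl2 = 129.83 g/mol → mol CoCl2 = 19.43 / 129.83 = 0.1497
n = 0.2991 / 0.1497 = 2.00 ≈ 2 → CoCl2·2H2O

CoCl2·2H2O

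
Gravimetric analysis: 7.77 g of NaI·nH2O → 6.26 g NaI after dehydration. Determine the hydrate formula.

NaI·2H2O

Mass of water lost = 7.77 − 6.26 = 1.51 g → 1.51 / 18.02 = 0.0838 mol H2O
Molar mass of NaI = 149.89 g/mol → mol NaI = 6.26 / 149.89 = 0.04176
n = 0.0838 / 0.04176 = 2.01 ≈ 2 → NaI·2H2O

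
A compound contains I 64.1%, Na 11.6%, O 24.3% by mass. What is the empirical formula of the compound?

Assume 100 g: 64.1 g I, 11.6 g Na, 24.3 g O.
n(I) = 64.1/126.90 = 0.5051, n(Na) = 11.6/22.99 = 0.5046, n(O) = 24.3/16.00 = 1.519
Smallest is Na at 0.5046 mol; normalising gives I 1.001, Na 1.000, O 3.010
→ INaO3

INaO3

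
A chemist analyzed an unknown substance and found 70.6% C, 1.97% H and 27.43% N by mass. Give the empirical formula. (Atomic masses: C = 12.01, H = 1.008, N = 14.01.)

Assume 100 g: 70.6 g C, 1.97 g H, 27.43 g N.
n(C) = 70.6/12.01 = 5.878, n(H) = 1.97/1.008 = 1.954, n(N) = 27.43/14.01 = 1.958
Divide by the smallest (1.954 mol H): C 3.008, H 1.000, N 1.002
≈ 3:1:1 → C3HN

C3HN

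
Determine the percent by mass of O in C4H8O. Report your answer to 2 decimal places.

Molar mass = 4(12.01) + 8(1.008) + 1(16.00) = 72.104 g/mol
Mass of O per mole = 1 × 16.00 = 16.000 g
% O = 16.000 / 72.104 × 100 = 22.19%

22.19%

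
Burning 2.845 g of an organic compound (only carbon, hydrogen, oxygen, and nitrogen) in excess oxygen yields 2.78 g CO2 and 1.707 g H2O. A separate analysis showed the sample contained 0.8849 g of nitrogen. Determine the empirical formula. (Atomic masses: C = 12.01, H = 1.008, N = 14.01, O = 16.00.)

mol C = 2.78 / 44.01 = 0.06317; mass C = 0.06317 × 12.01 = 0.7586 g
mol H = 2 × (1.707 / 18.02) = 0.1895; mass H = 0.1895 × 1.008 = 0.1910 g
mol N = 0.8849 / 14.01 = 0.06316
mass O = 2.845 − (1.835) = 1.010 g → mol O = 0.06316
Divide by the smallest (0.06316 mol O): C 1.000, H 3.000, N 1.000, O 1.000
→ CH3NO

CH3NO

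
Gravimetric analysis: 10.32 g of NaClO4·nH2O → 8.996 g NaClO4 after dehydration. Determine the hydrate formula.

NaClO4·H2O

Mass of water lost = 10.32 − 8.996 = 1.324 g → 1.324 / 18.02 = 0.07347 mol H2O
Molar mass of NaClO4 = 122.44 g/mol → mol NaClO4 = 8.996 / 122.44 = 0.07347
n = 0.07347 / 0.07347 = 1.00 ≈ 1 → NaClO4·H2O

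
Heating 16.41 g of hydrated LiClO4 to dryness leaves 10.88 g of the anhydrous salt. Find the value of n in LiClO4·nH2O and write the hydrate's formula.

Mass of water lost = 16.41 − 10.88 = 5.53 g → 5.53 / 18.02 = 0.3069 mol H2O
Molar mass of LiClO4 = 106.39 g/mol → mol LiClO4 = 10.88 / 106.39 = 0.1023
n = 0.3069 / 0.1023 = 3.00 ≈ 3 → LiClO4·3H2O

LiClO4·3H2O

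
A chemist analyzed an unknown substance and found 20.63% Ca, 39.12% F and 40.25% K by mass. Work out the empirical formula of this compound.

CaF4K2

Assume 100 g: 20.63 g Ca, 39.12 g F, 40.25 g K.
Moles — Ca: 20.63 / 40.08 = 0.5147 mol; F: 39.12 / 19.00 = 2.059 mol; K: 40.25 / 39.10 = 1.029 mol
Divide by the smallest (0.5147 mol Ca): Ca 1.000, F 4.000, K 2.000
Ratio ≈ 1:4:2, so the empirical formula is CaF4K2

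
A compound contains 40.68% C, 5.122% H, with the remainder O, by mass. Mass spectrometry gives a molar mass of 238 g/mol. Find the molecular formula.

Assume 100 g: 40.68 g C, 5.122 g H, 54.198 g O.
C: 40.68 g ÷ 12.01 g/mol = 3.387 mol
H: 5.122 g ÷ 1.008 g/mol = 5.081 mol
O: 54.198 g ÷ 16.00 g/mol = 3.387 mol
Smallest is C at 3.387 mol; normalising gives C 1.000, H 1.500, O 1.000
Scaling by 2: C 2.00, H 3.00, O 2.00 → C2H3O2
Empirical-formula mass = 59.04 g/mol
n = 238 / 59.04 = 4.03 ≈ 4
Molecular formula = (C2H3O2)×4 = C8H12O8

C8H12O8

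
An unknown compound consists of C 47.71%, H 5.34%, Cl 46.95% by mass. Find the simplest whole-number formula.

C3H4Cl

Assume 100 g: 47.71 g C, 5.34 g H, 46.95 g Cl.
n(C) = 47.71/12.01 = 3.973, n(H) = 5.34/1.008 = 5.298, n(Cl) = 46.95/35.45 = 1.324
Smallest is Cl at 1.324 mol; normalising gives C 2.999, H 4.000, Cl 1.000
≈ 3:4:1 → C3H4Cl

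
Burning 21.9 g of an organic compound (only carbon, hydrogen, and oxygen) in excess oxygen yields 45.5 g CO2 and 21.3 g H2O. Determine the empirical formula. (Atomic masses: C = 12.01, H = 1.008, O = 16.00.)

C7H16O3

mol C = 45.5 / 44.01 = 1.034; mass C = 1.034 × 12.01 = 12.42 g
mol H = 2 × (21.3 / 18.02) = 2.364; mass H = 2.364 × 1.008 = 2.383 g
mass O = 21.9 − (14.80) = 7.100 g → mol O = 0.4438
Smallest is O at 0.4438 mol; normalising gives C 2.330, H 5.327, O 1.000
×3: C 6.99, H 15.98, O 3.00 → C7H16O3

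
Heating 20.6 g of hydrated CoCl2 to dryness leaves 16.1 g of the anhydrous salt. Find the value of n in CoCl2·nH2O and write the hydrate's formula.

CoCl2·2H2O

Mass of water lost = 20.6 − 16.1 = 4.5 g → 4.5 / 18.02 = 0.2497 mol H2O
Molar mass of CoCl2 = 129.83 g/mol → mol CoCl2 = 16.1 / 129.83 = 0.124
n = 0.2497 / 0.124 = 2.01 ≈ 2 → CoCl2·2H2O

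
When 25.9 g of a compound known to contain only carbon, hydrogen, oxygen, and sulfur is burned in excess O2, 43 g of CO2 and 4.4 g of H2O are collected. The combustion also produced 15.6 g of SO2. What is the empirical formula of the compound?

C8H4O3S2

mol C = 43 / 44.01 = 0.9771; mass C = 0.9771 × 12.01 = 11.73 g
mol H = 2 × (4.4 / 18.02) = 0.4883; mass H = 0.4883 × 1.008 = 0.4923 g
mol S = 15.6 / 64.07 = 0.2435; mass S = 7.809 g
mass O = 25.9 − (20.04) = 5.865 g → mol O = 0.3666
Ratios (÷ 0.2435): C 4.013, H 2.006, O 1.505, S 1.000
Multiply by 2: C 8.03, H 4.01, O 3.01, S 2.00 → C8H4O3S2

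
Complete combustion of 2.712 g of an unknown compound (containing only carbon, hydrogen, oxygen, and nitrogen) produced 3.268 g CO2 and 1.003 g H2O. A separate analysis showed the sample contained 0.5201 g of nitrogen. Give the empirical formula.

mol C = 3.268 / 44.01 = 0.07426; mass C = 0.07426 × 12.01 = 0.8918 g
mol H = 2 × (1.003 / 18.02) = 0.1113; mass H = 0.1113 × 1.008 = 0.1122 g
mol N = 0.5201 / 14.01 = 0.03712
mass O = 2.712 − (1.524) = 1.188 g → mol O = 0.07424
Divide by the smallest (0.03712 mol N): C 2.000, H 2.999, N 1.000, O 2.000
≈ 2:3:1:2 → C2H3NO2

C2H3NO2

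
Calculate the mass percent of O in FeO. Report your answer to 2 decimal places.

22.27%

Molar mass = 1(55.85) + 1(16.00) = 71.850 g/mol
Mass of O per mole = 1 × 16.00 = 16.000 g
% O = 16.000 / 71.850 × 100 = 22.27%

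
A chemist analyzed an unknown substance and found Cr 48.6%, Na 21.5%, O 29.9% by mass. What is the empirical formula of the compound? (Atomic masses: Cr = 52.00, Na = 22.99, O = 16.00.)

Assume 100 g: 48.6 g Cr, 21.5 g Na, 29.9 g O.
Moles — Cr: 48.6 / 52.00 = 0.9346 mol; Na: 21.5 / 22.99 = 0.9352 mol; O: 29.9 / 16.00 = 1.869 mol
Ratios (÷ 0.9346): Cr 1.000, Na 1.001, O 1.999
≈ 1:1:2 → CrNaO2

CrNaO2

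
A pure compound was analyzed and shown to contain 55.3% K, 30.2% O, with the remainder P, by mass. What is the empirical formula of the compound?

K3O4P

Assume 100 g: 55.3 g K, 30.2 g O, 14.5 g P.
n(K) = 55.3/39.10 = 1.414, n(O) = 30.2/16.00 = 1.887, n(P) = 14.5/30.97 = 0.4682
Smallest is P at 0.4682 mol; normalising gives K 3.021, O 4.031, P 1.000
Ratio ≈ 3:4:1, so the empirical formula is K3O4P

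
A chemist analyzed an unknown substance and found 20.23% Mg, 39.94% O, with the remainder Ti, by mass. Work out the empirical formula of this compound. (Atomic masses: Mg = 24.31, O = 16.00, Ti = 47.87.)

MgO3Ti

Assume 100 g: 20.23 g Mg, 39.94 g O, 39.83 g Ti.
n(Mg) = 20.23/24.31 = 0.8322, n(O) = 39.94/16.00 = 2.496, n(Ti) = 39.83/47.87 = 0.832
Ratios (÷ 0.832): Mg 1.000, O 3.000, Ti 1.000
≈ 1:3:1 → MgO3Ti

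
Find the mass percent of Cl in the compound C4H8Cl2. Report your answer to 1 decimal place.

Molar mass = 4(12.01) + 8(1.008) + 2(35.45) = 127.004 g/mol
Mass of Cl per mole = 2 × 35.45 = 70.900 g
% Cl = 70.900 / 127.004 × 100 = 55.8%

55.8%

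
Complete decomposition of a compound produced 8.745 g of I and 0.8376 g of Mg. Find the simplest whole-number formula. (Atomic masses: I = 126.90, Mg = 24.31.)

Moles — I: 8.745 / 126.90 = 0.06891 mol; Mg: 0.8376 / 24.31 = 0.03445 mol
Smallest is Mg at 0.03445 mol; normalising gives I 2.000, Mg 1.000
→ I2Mg

I2Mg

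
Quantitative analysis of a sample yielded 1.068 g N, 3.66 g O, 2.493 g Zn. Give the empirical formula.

n(N) = 1.068/14.01 = 0.07623, n(O) = 3.66/16.00 = 0.2288, n(Zn) = 2.493/65.38 = 0.03813
Divide by the smallest (0.03813 mol Zn): N 1.999, O 5.999, Zn 1.000
≈ 2:6:1 → N2O6Zn

N2O6Zn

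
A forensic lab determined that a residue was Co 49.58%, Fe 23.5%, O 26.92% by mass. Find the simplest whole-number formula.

Co2FeO4

Assume 100 g: 49.58 g Co, 23.5 g Fe, 26.92 g O.
n(Co) = 49.58/58.93 = 0.8413, n(Fe) = 23.5/55.85 = 0.4208, n(O) = 26.92/16.00 = 1.683
Smallest is Fe at 0.4208 mol; normalising gives Co 2.000, Fe 1.000, O 3.999
Ratio ≈ 2:1:4, so the empirical formula is Co2FeO4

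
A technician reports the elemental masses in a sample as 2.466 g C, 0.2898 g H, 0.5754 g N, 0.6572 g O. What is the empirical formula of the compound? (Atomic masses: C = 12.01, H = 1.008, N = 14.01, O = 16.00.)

n(C) = 2.466/12.01 = 0.2053, n(H) = 0.2898/1.008 = 0.2875, n(N) = 0.5754/14.01 = 0.04107, n(O) = 0.6572/16.00 = 0.04108
Ratios (÷ 0.04107): C 4.999, H 7.000, N 1.000, O 1.000
→ C5H7NO

C5H7NO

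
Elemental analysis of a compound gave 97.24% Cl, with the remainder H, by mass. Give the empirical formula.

ClH

Assume 100 g: 97.24 g Cl, 2.76 g H.
n(Cl) = 97.24/35.45 = 2.743, n(H) = 2.76/1.008 = 2.738
Smallest is H at 2.738 mol; normalising gives Cl 1.002, H 1.000
≈ 1:1 → ClH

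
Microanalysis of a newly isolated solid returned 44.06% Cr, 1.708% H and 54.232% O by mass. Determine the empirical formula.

CrH2O4

Assume 100 g: 44.06 g Cr, 1.708 g H, 54.232 g O.
n(Cr) = 44.06/52.00 = 0.8473, n(H) = 1.708/1.008 = 1.694, n(O) = 54.232/16.00 = 3.389
Smallest is Cr at 0.8473 mol; normalising gives Cr 1.000, H 2.000, O 4.000
→ CrH2O4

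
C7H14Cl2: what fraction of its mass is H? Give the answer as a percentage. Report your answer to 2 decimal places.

8.35%

Molar mass = 7(12.01) + 14(1.008) + 2(35.45) = 169.082 g/mol
Mass of H per mole = 14 × 1.008 = 14.112 g
% H = 14.112 / 169.082 × 100 = 8.35%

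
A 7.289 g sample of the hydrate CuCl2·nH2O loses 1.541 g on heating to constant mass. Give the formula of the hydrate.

CuCl2·2H2O

Mass of anhydrous CuCl2 = 7.289 − 1.541 = 5.748 g
mol H2O = 1.541 / 18.02 = 0.08552
Molar mass of CuCl2 = 134.45 g/mol → mol CuCl2 = 5.748 / 134.45 = 0.04275
n = 0.08552 / 0.04275 = 2.00 ≈ 2 → CuCl2·2H2O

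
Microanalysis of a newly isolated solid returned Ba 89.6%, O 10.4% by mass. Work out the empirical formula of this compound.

Assume 100 g: 89.6 g Ba, 10.4 g O.
n(Ba) = 89.6/137.33 = 0.6524, n(O) = 10.4/16.00 = 0.65
Smallest is O at 0.65 mol; normalising gives Ba 1.004, O 1.000
Ratio ≈ 1:1, so the empirical formula is BaO

BaO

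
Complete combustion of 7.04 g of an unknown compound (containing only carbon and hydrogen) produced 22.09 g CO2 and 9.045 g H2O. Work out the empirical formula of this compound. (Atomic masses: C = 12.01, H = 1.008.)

CH2

mol C = 22.09 / 44.01 = 0.5019; mass C = 0.5019 × 12.01 = 6.028 g
mol H = 2 × (9.045 / 18.02) = 1.004; mass H = 1.004 × 1.008 = 1.012 g
Ratios (÷ 0.5019): C 1.000, H 2.000
≈ 1:2 → CH2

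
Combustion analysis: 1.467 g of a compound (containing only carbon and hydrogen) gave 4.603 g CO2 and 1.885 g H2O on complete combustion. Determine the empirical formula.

mol C = 4.603 / 44.01 = 0.1046; mass C = 0.1046 × 12.01 = 1.256 g
mol H = 2 × (1.885 / 18.02) = 0.2092; mass H = 0.2092 × 1.008 = 0.2109 g
Smallest is C at 0.1046 mol; normalising gives C 1.000, H 2.000
≈ 1:2 → CH2

CH2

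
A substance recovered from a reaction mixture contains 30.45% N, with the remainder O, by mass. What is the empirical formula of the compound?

Assume 100 g: 30.45 g N, 69.55 g O.
N: 30.45 g ÷ 14.01 g/mol = 2.173 mol
O: 69.55 g ÷ 16.00 g/mol = 4.347 mol
Smallest is N at 2.173 mol; normalising gives N 1.000, O 2.000
≈ 1:2 → NO2

NO2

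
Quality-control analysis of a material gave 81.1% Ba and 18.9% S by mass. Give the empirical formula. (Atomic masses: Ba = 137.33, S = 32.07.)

Assume 100 g: 81.1 g Ba, 18.9 g S.
n(Ba) = 81.1/137.33 = 0.5905, n(S) = 18.9/32.07 = 0.5893
Smallest is S at 0.5893 mol; normalising gives Ba 1.002, S 1.000
Ratio ≈ 1:1, so the empirical formula is BaS

BaS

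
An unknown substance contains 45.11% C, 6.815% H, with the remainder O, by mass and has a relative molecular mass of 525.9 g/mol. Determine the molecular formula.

C20H36O16

Assume 100 g: 45.11 g C, 6.815 g H, 48.075 g O.
C: 45.11 g ÷ 12.01 g/mol = 3.756 mol
H: 6.815 g ÷ 1.008 g/mol = 6.761 mol
O: 48.075 g ÷ 16.00 g/mol = 3.005 mol
Ratios (÷ 3.005): C 1.250, H 2.250, O 1.000
Multiply by 4: C 5.00, H 9.00, O 4.00 → C5H9O4
Empirical-formula mass = 133.12 g/mol
n = 525.9 / 133.12 = 3.95 ≈ 4
Molecular formula = (C5H9O4)×4 = C20H36O16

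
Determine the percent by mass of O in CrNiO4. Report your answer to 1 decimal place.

Molar mass = 1(52.00) + 1(58.69) + 4(16.00) = 174.690 g/mol
Mass of O per mole = 4 × 16.00 = 64.000 g
% O = 64.000 / 174.690 × 100 = 36.6%

36.6%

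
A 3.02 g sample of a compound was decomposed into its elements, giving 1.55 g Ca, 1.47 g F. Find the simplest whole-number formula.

n(Ca) = 1.55/40.08 = 0.03867, n(F) = 1.47/19.00 = 0.07737
Smallest is Ca at 0.03867 mol; normalising gives Ca 1.000, F 2.001
Ratio ≈ 1:2, so the empirical formula is CaF2

CaF2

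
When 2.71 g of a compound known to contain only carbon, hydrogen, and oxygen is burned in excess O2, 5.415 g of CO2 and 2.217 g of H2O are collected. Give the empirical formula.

C2H4O

mol C = 5.415 / 44.01 = 0.1230; mass C = 0.1230 × 12.01 = 1.478 g
mol H = 2 × (2.217 / 18.02) = 0.2461; mass H = 0.2461 × 1.008 = 0.2480 g
mass O = 2.71 − (1.726) = 0.9843 g → mol O = 0.06152
Smallest is O at 0.06152 mol; normalising gives C 2.000, H 4.000, O 1.000
→ C2H4O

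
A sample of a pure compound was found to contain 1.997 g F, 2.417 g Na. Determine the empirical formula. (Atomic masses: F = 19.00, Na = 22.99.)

FNa

n(F) = 1.997/19.00 = 0.1051, n(Na) = 2.417/22.99 = 0.1051
Ratios (÷ 0.1051): F 1.000, Na 1.000
Ratio ≈ 1:1, so the empirical formula is FNa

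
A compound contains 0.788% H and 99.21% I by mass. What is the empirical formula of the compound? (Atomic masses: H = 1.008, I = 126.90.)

Assume 100 g: 0.788 g H, 99.21 g I.
n(H) = 0.788/1.008 = 0.7817, n(I) = 99.21/126.90 = 0.7818
Divide by the smallest (0.7817 mol H): H 1.000, I 1.000
Ratio ≈ 1:1, so the empirical formula is HI

HI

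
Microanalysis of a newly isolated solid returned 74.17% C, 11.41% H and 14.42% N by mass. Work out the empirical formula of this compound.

Assume 100 g: 74.17 g C, 11.41 g H, 14.42 g N.
C: 74.17 g ÷ 12.01 g/mol = 6.176 mol
H: 11.41 g ÷ 1.008 g/mol = 11.32 mol
N: 14.42 g ÷ 14.01 g/mol = 1.029 mol
Smallest is N at 1.029 mol; normalising gives C 6.000, H 10.998, N 1.000
→ C6H11N

C6H11N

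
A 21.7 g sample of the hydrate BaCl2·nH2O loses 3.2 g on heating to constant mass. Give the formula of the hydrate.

Mass of anhydrous BaCl2 = 21.7 − 3.2 = 18.5 g
mol H2O = 3.2 / 18.02 = 0.1776
Molar mass of BaCl2 = 208.23 g/mol → mol BaCl2 = 18.5 / 208.23 = 0.08884
n = 0.1776 / 0.08884 = 2.00 ≈ 2 → BaCl2·2H2O

BaCl2·2H2O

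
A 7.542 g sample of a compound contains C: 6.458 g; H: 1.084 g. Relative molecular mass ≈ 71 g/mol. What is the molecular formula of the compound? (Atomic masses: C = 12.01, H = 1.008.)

Moles — C: 6.458 / 12.01 = 0.5377 mol; H: 1.084 / 1.008 = 1.075 mol
Ratios (÷ 0.5377): C 1.000, H 2.000
→ CH2
Empirical-formula mass = 14.03 g/mol
n = 71 / 14.03 = 5.06 ≈ 5
Molecular formula = (CH2)×5 = C5H10

C5H10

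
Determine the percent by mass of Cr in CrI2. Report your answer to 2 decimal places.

Molar mass = 1(52.00) + 2(126.90) = 305.800 g/mol
Mass of Cr per mole = 1 × 52.00 = 52.000 g
% Cr = 52.000 / 305.800 × 100 = 17.00%

17.00%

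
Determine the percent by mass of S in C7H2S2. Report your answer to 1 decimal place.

42.7%

Molar mass = 7(12.01) + 2(1.008) + 2(32.07) = 150.226 g/mol
Mass of S per mole = 2 × 32.07 = 64.140 g
% S = 64.140 / 150.226 × 100 = 42.7%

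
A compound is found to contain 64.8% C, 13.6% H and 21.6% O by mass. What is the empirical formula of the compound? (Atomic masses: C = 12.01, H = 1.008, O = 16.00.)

Assume 100 g: 64.8 g C, 13.6 g H, 21.6 g O.
Moles — C: 64.8 / 12.01 = 5.396 mol; H: 13.6 / 1.008 = 13.49 mol; O: 21.6 / 16.00 = 1.35 mol
Ratios (÷ 1.35): C 3.997, H 9.994, O 1.000
≈ 4:10:1 → C4H10O

C4H10O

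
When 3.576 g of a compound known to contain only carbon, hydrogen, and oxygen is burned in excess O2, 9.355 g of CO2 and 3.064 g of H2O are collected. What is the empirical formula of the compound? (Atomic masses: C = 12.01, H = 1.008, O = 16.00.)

C5H8O

mol C = 9.355 / 44.01 = 0.2126; mass C = 0.2126 × 12.01 = 2.553 g
mol H = 2 × (3.064 / 18.02) = 0.3401; mass H = 0.3401 × 1.008 = 0.3428 g
mass O = 3.576 − (2.896) = 0.6803 g → mol O = 0.04252
Ratios (÷ 0.04252): C 4.999, H 7.998, O 1.000
→ C5H8O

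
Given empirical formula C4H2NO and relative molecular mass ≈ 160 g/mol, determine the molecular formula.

Empirical-formula mass = 80.07 g/mol
n = 160 / 80.07 = 2.00 ≈ 2
Molecular formula = (C4H2NO)2 = C8H4N2O2

C8H4N2O2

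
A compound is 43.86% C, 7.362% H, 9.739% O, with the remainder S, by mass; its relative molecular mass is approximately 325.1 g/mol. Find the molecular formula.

Assume 100 g: 43.86 g C, 7.362 g H, 9.739 g O, 39.039 g S.
Moles — C: 43.86 / 12.01 = 3.652 mol; H: 7.362 / 1.008 = 7.304 mol; O: 9.739 / 16.00 = 0.6087 mol; S: 39.039 / 32.07 = 1.217 mol
Smallest is O at 0.6087 mol; normalising gives C 6.000, H 11.999, O 1.000, S 2.000
→ C6H12OS2
Empirical-formula mass = 164.30 g/mol
n = 325.1 / 164.30 = 1.98 ≈ 2
Molecular formula = (C6H12OS2)×2 = C12H24O2S4

C12H24O2S4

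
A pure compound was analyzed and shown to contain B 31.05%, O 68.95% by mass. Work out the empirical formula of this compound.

B2O3

Assume 100 g: 31.05 g B, 68.95 g O.
Moles — B: 31.05 / 10.81 = 2.872 mol; O: 68.95 / 16.00 = 4.309 mol
Divide by the smallest (2.872 mol B): B 1.000, O 1.500
Multiply by 2: B 2.00, O 3.00 → B2O3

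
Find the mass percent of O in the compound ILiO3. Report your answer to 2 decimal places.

26.40%

Molar mass = 1(126.90) + 1(6.94) + 3(16.00) = 181.840 g/mol
Mass of O per mole = 3 × 16.00 = 48.000 g
% O = 48.000 / 181.840 × 100 = 26.40%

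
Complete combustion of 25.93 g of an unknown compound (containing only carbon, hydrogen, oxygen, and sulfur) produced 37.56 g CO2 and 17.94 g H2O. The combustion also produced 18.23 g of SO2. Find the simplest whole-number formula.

mol C = 37.56 / 44.01 = 0.8534; mass C = 0.8534 × 12.01 = 10.25 g
mol H = 2 × (17.94 / 18.02) = 1.991; mass H = 1.991 × 1.008 = 2.007 g
mol S = 18.23 / 64.07 = 0.2845; mass S = 9.125 g
mass O = 25.93 − (21.38) = 4.548 g → mol O = 0.2843
Ratios (÷ 0.2843): C 3.002, H 7.005, O 1.000, S 1.001
→ C3H7OS

C3H7OS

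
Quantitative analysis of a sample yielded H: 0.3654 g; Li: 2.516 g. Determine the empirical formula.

HLi

n(H) = 0.3654/1.008 = 0.3625, n(Li) = 2.516/6.94 = 0.3625
Ratios (÷ 0.3625): H 1.000, Li 1.000
Ratio ≈ 1:1, so the empirical formula is HLi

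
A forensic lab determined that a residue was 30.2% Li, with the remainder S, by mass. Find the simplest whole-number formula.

Assume 100 g: 30.2 g Li, 69.8 g S.
Moles — Li: 30.2 / 6.94 = 4.352 mol; S: 69.8 / 32.07 = 2.176 mol
Ratios (÷ 2.176): Li 1.999, S 1.000
→ Li2S

Li2S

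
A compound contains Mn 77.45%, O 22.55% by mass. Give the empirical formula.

Assume 100 g: 77.45 g Mn, 22.55 g O.
n(Mn) = 77.45/54.94 = 1.41, n(O) = 22.55/16.00 = 1.409
Divide by the smallest (1.409 mol O): Mn 1.000, O 1.000
→ MnO

MnO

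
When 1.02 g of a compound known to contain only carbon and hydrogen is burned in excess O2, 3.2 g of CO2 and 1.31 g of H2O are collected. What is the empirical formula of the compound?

CH2

mol C = 3.2 / 44.01 = 0.07271; mass C = 0.07271 × 12.01 = 0.8733 g
mol H = 2 × (1.31 / 18.02) = 0.1454; mass H = 0.1454 × 1.008 = 0.1466 g
Ratios (÷ 0.07271): C 1.000, H 2.000
≈ 1:2 → CH2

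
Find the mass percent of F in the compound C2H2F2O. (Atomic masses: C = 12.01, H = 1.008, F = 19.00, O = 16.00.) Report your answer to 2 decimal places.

47.48%

Molar mass = 2(12.01) + 2(1.008) + 2(19.00) + 1(16.00) = 80.036 g/mol
Mass of F per mole = 2 × 19.00 = 38.000 g
% F = 38.000 / 80.036 × 100 = 47.48%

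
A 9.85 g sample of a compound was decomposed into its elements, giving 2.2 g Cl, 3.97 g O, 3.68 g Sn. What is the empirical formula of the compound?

n(Cl) = 2.2/35.45 = 0.06206, n(O) = 3.97/16.00 = 0.2481, n(Sn) = 3.68/118.71 = 0.031
Smallest is Sn at 0.031 mol; normalising gives Cl 2.002, O 8.004, Sn 1.000
→ Cl2O8Sn

Cl2O8Sn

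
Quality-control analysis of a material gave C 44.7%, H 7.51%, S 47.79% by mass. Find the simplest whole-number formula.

Assume 100 g: 44.7 g C, 7.51 g H, 47.79 g S.
Moles — C: 44.7 / 12.01 = 3.722 mol; H: 7.51 / 1.008 = 7.45 mol; S: 47.79 / 32.07 = 1.49 mol
Divide by the smallest (1.49 mol S): C 2.498, H 5.000, S 1.000
Scaling by 2: C 5.00, H 10.00, S 2.00 → C5H10S2

C5H10S2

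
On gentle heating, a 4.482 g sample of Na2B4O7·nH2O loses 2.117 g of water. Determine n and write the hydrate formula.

Na2B4O7·10H2O

Mass of anhydrous Na2B4O7 = 4.482 − 2.117 = 2.365 g
mol H2O = 2.117 / 18.02 = 0.1175
Molar mass of Na2B4O7 = 201.22 g/mol → mol Na2B4O7 = 2.365 / 201.22 = 0.01175
n = 0.1175 / 0.01175 = 10.00 ≈ 10 → Na2B4O7·10H2O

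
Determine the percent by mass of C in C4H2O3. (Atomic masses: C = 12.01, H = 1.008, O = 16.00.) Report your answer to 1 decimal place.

49.0%

Molar mass = 4(12.01) + 2(1.008) + 3(16.00) = 98.056 g/mol
Mass of C per mole = 4 × 12.01 = 48.040 g
% C = 48.040 / 98.056 × 100 = 49.0%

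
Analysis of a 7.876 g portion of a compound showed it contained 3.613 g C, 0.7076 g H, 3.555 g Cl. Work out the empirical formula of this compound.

n(C) = 3.613/12.01 = 0.3008, n(H) = 0.7076/1.008 = 0.702, n(Cl) = 3.555/35.45 = 0.1003
Smallest is Cl at 0.1003 mol; normalising gives C 3.000, H 7.000, Cl 1.000
Ratio ≈ 3:7:1, so the empirical formula is C3H7Cl

C3H7Cl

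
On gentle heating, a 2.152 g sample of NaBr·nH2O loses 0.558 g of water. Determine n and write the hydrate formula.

Mass of anhydrous NaBr = 2.152 − 0.558 = 1.594 g
mol H2O = 0.558 / 18.02 = 0.03097
Molar mass of NaBr = 102.89 g/mol → mol NaBr = 1.594 / 102.89 = 0.01549
n = 0.03097 / 0.01549 = 2.00 ≈ 2 → NaBr·2H2O

NaBr·2H2O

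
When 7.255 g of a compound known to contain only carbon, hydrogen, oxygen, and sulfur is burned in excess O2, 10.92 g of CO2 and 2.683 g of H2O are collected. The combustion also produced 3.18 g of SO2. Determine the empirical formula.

C5H6O3S

mol C = 10.92 / 44.01 = 0.2481; mass C = 0.2481 × 12.01 = 2.980 g
mol H = 2 × (2.683 / 18.02) = 0.2978; mass H = 0.2978 × 1.008 = 0.3002 g
mol S = 3.18 / 64.07 = 0.04963; mass S = 1.592 g
mass O = 7.255 − (4.872) = 2.383 g → mol O = 0.1489
Ratios (÷ 0.04963): C 4.999, H 6.000, O 3.001, S 1.000
≈ 5:6:3:1 → C5H6O3S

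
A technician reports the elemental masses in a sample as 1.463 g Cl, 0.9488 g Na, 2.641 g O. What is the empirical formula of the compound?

ClNaO4

n(Cl) = 1.463/35.45 = 0.04127, n(Na) = 0.9488/22.99 = 0.04127, n(O) = 2.641/16.00 = 0.1651
Smallest is Cl at 0.04127 mol; normalising gives Cl 1.000, Na 1.000, O 4.000
→ ClNaO4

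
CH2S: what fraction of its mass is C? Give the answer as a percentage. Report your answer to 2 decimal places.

26.05%

Molar mass = 1(12.01) + 2(1.008) + 1(32.07) = 46.096 g/mol
Mass of C per mole = 1 × 12.01 = 12.010 g
% C = 12.010 / 46.096 × 100 = 26.05%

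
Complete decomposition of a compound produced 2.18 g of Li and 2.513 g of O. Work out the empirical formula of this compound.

Li2O

Li: 2.18 g ÷ 6.94 g/mol = 0.3141 mol
O: 2.513 g ÷ 16.00 g/mol = 0.1571 mol
Divide by the smallest (0.1571 mol O): Li 2.000, O 1.000
→ Li2O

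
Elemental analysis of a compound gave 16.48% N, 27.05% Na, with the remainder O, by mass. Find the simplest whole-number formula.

Assume 100 g: 16.48 g N, 27.05 g Na, 56.47 g O.
N: 16.48 g ÷ 14.01 g/mol = 1.176 mol
Na: 27.05 g ÷ 22.99 g/mol = 1.177 mol
O: 56.47 g ÷ 16.00 g/mol = 3.529 mol
Divide by the smallest (1.176 mol N): N 1.000, Na 1.000, O 3.000
Ratio ≈ 1:1:3, so the empirical formula is NNaO3

NNaO3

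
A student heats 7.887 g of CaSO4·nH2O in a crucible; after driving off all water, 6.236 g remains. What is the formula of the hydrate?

Mass of water lost = 7.887 − 6.236 = 1.651 g → 1.651 / 18.02 = 0.09162 mol H2O
Molar mass of CaSO4 = 136.15 g/mol → mol CaSO4 = 6.236 / 136.15 = 0.0458
n = 0.09162 / 0.0458 = 2.00 ≈ 2 → CaSO4·2H2O

CaSO4·2H2O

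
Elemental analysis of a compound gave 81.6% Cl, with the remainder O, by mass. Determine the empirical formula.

Assume 100 g: 81.6 g Cl, 18.4 g O.
Moles — Cl: 81.6 / 35.45 = 2.302 mol; O: 18.4 / 16.00 = 1.15 mol
Ratios (÷ 1.15): Cl 2.002, O 1.000
Ratio ≈ 2:1, so the empirical formula is Cl2O

Cl2O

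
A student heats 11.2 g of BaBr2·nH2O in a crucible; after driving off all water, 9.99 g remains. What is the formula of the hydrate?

BaBr2·2H2O

Mass of water lost = 11.2 − 9.99 = 1.21 g → 1.21 / 18.02 = 0.06715 mol H2O
Molar mass of BaBr2 = 297.13 g/mol → mol BaBr2 = 9.99 / 297.13 = 0.03362
n = 0.06715 / 0.03362 = 2.00 ≈ 2 → BaBr2·2H2O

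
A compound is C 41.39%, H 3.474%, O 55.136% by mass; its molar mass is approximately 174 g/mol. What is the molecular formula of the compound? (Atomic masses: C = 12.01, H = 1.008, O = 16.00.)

Assume 100 g: 41.39 g C, 3.474 g H, 55.136 g O.
Moles — C: 41.39 / 12.01 = 3.446 mol; H: 3.474 / 1.008 = 3.446 mol; O: 55.136 / 16.00 = 3.446 mol
Ratios (÷ 3.446): C 1.000, H 1.000, O 1.000
≈ 1:1:1 → CHO
Empirical-formula mass = 29.02 g/mol
n = 174 / 29.02 = 6.00 ≈ 6
Molecular formula = (CHO)×6 = C6H6O6

C6H6O6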